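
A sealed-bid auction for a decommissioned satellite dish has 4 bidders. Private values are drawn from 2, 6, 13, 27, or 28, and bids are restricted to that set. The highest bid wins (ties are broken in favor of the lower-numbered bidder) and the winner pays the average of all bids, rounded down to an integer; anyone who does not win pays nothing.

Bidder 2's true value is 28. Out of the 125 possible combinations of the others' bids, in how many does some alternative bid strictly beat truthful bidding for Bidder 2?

24

Others bid (2, 2, 2): truth gives 20; bid 6 gives 25 > 20. Violating.
Others bid (2, 2, 6): truth gives 19; bid 6 gives 24 > 19. Violating.
Others bid (2, 2, 13): truth gives 17; bid 13 gives 21 > 17. Violating.
Others bid (2, 6, 2): truth gives 19; bid 6 gives 24 > 19. Violating.
Others bid (2, 2, 27): truth gives 14; no alternative beats it.
Others bid (2, 2, 28): truth gives 13; no alternative beats it.
(Checking all 125 profiles: 24 have a profitable deviation, 101 do not.)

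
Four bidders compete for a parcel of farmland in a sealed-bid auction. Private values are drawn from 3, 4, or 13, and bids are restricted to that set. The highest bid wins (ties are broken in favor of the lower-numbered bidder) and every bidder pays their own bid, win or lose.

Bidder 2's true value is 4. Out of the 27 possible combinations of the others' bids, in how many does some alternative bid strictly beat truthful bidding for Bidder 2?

Others bid (3, 3, 13): truth gives -4; bid 3 gives -3 > -4. Violating.
Others bid (3, 4, 13): truth gives -4; bid 3 gives -3 > -4. Violating.
Others bid (3, 13, 3): truth gives -4; bid 3 gives -3 > -4. Violating.
Others bid (3, 13, 4): truth gives -4; bid 3 gives -3 > -4. Violating.
Others bid (3, 3, 3): truth gives 0; no alternative beats it.
Others bid (3, 3, 4): truth gives 0; no alternative beats it.
(Checking all 27 profiles: 23 have a profitable deviation, 4 do not.)

23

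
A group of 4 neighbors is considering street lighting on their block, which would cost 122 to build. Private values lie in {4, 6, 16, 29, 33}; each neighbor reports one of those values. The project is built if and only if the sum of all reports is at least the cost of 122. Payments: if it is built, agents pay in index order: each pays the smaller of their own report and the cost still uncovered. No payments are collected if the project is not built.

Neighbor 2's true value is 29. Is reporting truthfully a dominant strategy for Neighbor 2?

Yes

Check each profile of the others' reports and compare truth against every alternative report.
Others report (4, 4, 4): truth gives 0, best alternative gives 0.
Others report (4, 4, 6): truth gives 0, best alternative gives 0.
Others report (4, 4, 16): truth gives 0, best alternative gives 0.
Others report (4, 4, 29): truth gives 0, best alternative gives 0.
Others report (4, 4, 33): truth gives 0, best alternative gives 0.
Others report (4, 6, 4): truth gives 0, best alternative gives 0.
(Remaining 119 profiles checked similarly; truth is weakly best in each.)
In every case the truthful report is at least as good as any alternative, so it is a dominant strategy.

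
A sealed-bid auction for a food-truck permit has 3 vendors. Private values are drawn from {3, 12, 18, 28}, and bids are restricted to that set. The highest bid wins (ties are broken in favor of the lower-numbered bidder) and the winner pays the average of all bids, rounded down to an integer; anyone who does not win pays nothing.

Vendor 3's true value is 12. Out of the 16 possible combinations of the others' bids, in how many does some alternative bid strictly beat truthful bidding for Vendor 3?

2

Others bid (3, 12): truth gives 0; bid 18 gives 1 > 0. Violating.
Others bid (12, 3): truth gives 0; bid 18 gives 1 > 0. Violating.
Others bid (3, 3): truth gives 6; no alternative beats it.
Others bid (3, 18): truth gives 0; no alternative beats it.
(Checking all 16 profiles: 2 have a profitable deviation, 14 do not.)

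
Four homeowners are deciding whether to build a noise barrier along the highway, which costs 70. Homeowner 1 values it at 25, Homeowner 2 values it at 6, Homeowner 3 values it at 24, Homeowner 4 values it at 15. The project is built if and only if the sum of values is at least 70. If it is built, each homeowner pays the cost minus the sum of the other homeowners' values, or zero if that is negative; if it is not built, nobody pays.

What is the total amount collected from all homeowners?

70

Total value 70 ≥ cost 70, so it is built.
Homeowner 1: others sum to 45; max(0, 70 - 45) = 25.
Homeowner 2: others sum to 64; max(0, 70 - 64) = 6.
Homeowner 3: others sum to 46; max(0, 70 - 46) = 24.
Homeowner 4: others sum to 55; max(0, 70 - 55) = 15.
Total collected = 25 + 6 + 24 + 15 = 70.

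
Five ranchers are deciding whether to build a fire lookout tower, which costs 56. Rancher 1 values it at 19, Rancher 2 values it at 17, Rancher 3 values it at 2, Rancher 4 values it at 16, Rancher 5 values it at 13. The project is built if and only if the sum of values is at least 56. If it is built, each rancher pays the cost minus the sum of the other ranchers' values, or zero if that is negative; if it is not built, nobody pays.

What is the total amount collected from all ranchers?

21

Total value 67 ≥ cost 56, so it is built.
Rancher 1: others sum to 48; max(0, 56 - 48) = 8.
Rancher 2: others sum to 50; max(0, 56 - 50) = 6.
Rancher 3: others sum to 65; max(0, 56 - 65) = 0.
Rancher 4: others sum to 51; max(0, 56 - 51) = 5.
Rancher 5: others sum to 54; max(0, 56 - 54) = 2.
Total collected = 8 + 6 + 0 + 5 + 2 = 21.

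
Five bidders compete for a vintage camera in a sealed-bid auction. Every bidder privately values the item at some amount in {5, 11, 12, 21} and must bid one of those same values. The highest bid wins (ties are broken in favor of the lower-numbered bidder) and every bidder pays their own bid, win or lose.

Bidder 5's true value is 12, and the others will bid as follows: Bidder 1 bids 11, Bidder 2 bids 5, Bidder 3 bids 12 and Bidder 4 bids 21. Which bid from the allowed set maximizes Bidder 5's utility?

Bid 5: loses but pays 5, utility -5.
Bid 11: loses but pays 11, utility -11.
Bid 12: loses but pays 12, utility -12.
Bid 21: loses but pays 21, utility -21.
The best choice is 5 with utility -5.

5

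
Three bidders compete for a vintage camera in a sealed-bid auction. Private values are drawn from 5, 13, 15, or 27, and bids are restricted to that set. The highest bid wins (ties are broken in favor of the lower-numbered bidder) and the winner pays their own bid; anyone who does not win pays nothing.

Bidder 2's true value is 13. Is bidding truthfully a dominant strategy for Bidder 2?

Check each profile of the others' bids and compare truth against every alternative bid.
Others bid (5, 5): truth gives 0, best alternative gives 0.
Others bid (5, 13): truth gives 0, best alternative gives 0.
Others bid (5, 15): truth gives 0, best alternative gives 0.
Others bid (5, 27): truth gives 0, best alternative gives 0.
Others bid (13, 5): truth gives 0, best alternative gives 0.
Others bid (13, 13): truth gives 0, best alternative gives 0.
(Remaining 10 profiles checked similarly; truth is weakly best in each.)
In every case the truthful bid is at least as good as any alternative, so it is a dominant strategy.

Yes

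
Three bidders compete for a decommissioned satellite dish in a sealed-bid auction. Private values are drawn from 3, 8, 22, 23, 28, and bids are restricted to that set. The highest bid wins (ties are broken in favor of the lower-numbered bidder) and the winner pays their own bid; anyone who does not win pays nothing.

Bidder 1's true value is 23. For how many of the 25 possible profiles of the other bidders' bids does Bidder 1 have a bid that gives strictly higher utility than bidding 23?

Others bid (3, 3): truth gives 0; bid 3 gives 20 > 0. Violating.
Others bid (3, 8): truth gives 0; bid 8 gives 15 > 0. Violating.
Others bid (3, 22): truth gives 0; bid 22 gives 1 > 0. Violating.
Others bid (8, 3): truth gives 0; bid 8 gives 15 > 0. Violating.
Others bid (3, 23): truth gives 0; no alternative beats it.
Others bid (3, 28): truth gives 0; no alternative beats it.
(Checking all 25 profiles: 9 have a profitable deviation, 16 do not.)

9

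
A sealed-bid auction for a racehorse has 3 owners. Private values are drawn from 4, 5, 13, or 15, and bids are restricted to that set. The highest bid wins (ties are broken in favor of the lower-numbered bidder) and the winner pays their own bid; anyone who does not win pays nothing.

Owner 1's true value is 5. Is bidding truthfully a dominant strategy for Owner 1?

Consider the case where Owner 2 bids 4 and Owner 3 bids 4.
Truthful bid 5: wins, pays 5, utility 5 - 5 = 0.
Bid 4 instead: wins, pays 4, utility 5 - 4 = 1.
Since 1 > 0, bidding 4 is strictly better here, so truthful bidding is not dominant.

No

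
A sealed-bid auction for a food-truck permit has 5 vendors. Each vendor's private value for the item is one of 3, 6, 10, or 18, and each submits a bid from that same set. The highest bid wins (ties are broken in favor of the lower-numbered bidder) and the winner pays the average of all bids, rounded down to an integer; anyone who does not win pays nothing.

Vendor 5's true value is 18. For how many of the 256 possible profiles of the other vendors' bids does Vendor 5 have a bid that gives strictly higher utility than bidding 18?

Others bid (3, 3, 3, 3): truth gives 12; bid 6 gives 15 > 12. Violating.
Others bid (3, 3, 3, 6): truth gives 12; bid 10 gives 13 > 12. Violating.
Others bid (3, 3, 6, 3): truth gives 12; bid 10 gives 13 > 12. Violating.
Others bid (3, 3, 6, 6): truth gives 11; bid 10 gives 13 > 11. Violating.
Others bid (3, 3, 3, 10): truth gives 11; no alternative beats it.
Others bid (3, 3, 3, 18): truth gives 0; no alternative beats it.
(Checking all 256 profiles: 16 have a profitable deviation, 240 do not.)

16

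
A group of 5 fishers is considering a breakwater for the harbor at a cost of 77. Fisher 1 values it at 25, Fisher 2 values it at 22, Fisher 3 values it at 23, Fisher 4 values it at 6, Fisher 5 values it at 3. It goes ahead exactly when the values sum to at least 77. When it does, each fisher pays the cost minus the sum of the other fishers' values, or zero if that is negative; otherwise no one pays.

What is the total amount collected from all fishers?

Total value 79 ≥ cost 77, so it is built.
Fisher 1: others sum to 54; max(0, 77 - 54) = 23.
Fisher 2: others sum to 57; max(0, 77 - 57) = 20.
Fisher 3: others sum to 56; max(0, 77 - 56) = 21.
Fisher 4: others sum to 73; max(0, 77 - 73) = 4.
Fisher 5: others sum to 76; max(0, 77 - 76) = 1.
Total collected = 23 + 20 + 21 + 4 + 1 = 69.

69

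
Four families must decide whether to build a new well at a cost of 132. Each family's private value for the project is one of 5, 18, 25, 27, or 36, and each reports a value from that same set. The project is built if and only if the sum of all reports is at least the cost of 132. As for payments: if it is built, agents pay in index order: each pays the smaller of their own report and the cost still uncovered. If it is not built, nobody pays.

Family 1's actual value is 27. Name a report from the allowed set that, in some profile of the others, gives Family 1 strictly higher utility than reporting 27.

25

Suppose Family 2 reports 36, Family 3 reports 36 and Family 4 reports 36.
Report 27: project built, pays 27, utility 27 - 27 = 0.
Report 25: project built, pays 25, utility 27 - 25 = 2.
So reporting 25 beats truth here (2 > 0).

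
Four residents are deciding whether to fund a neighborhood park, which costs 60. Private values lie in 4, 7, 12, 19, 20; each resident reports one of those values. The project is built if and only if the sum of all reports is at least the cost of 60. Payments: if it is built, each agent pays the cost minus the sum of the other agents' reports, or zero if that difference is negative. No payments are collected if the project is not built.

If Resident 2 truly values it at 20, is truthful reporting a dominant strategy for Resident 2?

Yes

Check each profile of the others' reports and compare truth against every alternative report.
Others report (20, 20, 20): truth gives 20, best alternative gives 20.
Others report (19, 20, 20): truth gives 19, best alternative gives 19.
Others report (20, 19, 20): truth gives 19, best alternative gives 19.
Others report (20, 20, 19): truth gives 19, best alternative gives 19.
Others report (19, 19, 20): truth gives 18, best alternative gives 18.
Others report (19, 20, 19): truth gives 18, best alternative gives 18.
(Remaining 119 profiles checked similarly; truth is weakly best in each.)
In every case the truthful report is at least as good as any alternative, so it is a dominant strategy.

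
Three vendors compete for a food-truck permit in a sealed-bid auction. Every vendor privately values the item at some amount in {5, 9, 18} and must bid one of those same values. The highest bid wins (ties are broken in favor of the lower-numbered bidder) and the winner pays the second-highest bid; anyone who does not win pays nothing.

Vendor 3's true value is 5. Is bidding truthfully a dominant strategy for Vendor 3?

Yes

Check each profile of the others' bids and compare truth against every alternative bid.
Others bid (5, 5): truth gives 0, best alternative gives 0.
Others bid (5, 9): truth gives 0, best alternative gives 0.
Others bid (5, 18): truth gives 0, best alternative gives 0.
Others bid (9, 5): truth gives 0, best alternative gives 0.
Others bid (9, 9): truth gives 0, best alternative gives 0.
Others bid (9, 18): truth gives 0, best alternative gives 0.
(Remaining 3 profiles checked similarly; truth is weakly best in each.)
In every case the truthful bid is at least as good as any alternative, so it is a dominant strategy.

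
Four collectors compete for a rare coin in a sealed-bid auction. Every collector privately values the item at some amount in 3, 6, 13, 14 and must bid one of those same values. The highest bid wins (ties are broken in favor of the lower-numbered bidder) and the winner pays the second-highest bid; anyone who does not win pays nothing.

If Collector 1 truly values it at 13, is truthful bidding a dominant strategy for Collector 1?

Yes

Check each profile of the others' bids and compare truth against every alternative bid.
Others bid (3, 3, 3): truth gives 10, best alternative gives 10.
Others bid (3, 3, 6): truth gives 7, best alternative gives 7.
Others bid (3, 6, 3): truth gives 7, best alternative gives 7.
Others bid (3, 6, 6): truth gives 7, best alternative gives 7.
Others bid (6, 3, 3): truth gives 7, best alternative gives 7.
Others bid (6, 3, 6): truth gives 7, best alternative gives 7.
(Remaining 58 profiles checked similarly; truth is weakly best in each.)
In every case the truthful bid is at least as good as any alternative, so it is a dominant strategy.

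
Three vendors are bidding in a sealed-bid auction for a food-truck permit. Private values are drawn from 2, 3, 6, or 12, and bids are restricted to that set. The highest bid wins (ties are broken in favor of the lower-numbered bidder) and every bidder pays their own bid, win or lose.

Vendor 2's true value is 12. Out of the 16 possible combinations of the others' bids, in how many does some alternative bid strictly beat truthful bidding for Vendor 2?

10

Others bid (2, 2): truth gives 0; bid 3 gives 9 > 0. Violating.
Others bid (2, 3): truth gives 0; bid 3 gives 9 > 0. Violating.
Others bid (2, 6): truth gives 0; bid 6 gives 6 > 0. Violating.
Others bid (3, 2): truth gives 0; bid 6 gives 6 > 0. Violating.
Others bid (2, 12): truth gives 0; no alternative beats it.
Others bid (3, 12): truth gives 0; no alternative beats it.
(Checking all 16 profiles: 10 have a profitable deviation, 6 do not.)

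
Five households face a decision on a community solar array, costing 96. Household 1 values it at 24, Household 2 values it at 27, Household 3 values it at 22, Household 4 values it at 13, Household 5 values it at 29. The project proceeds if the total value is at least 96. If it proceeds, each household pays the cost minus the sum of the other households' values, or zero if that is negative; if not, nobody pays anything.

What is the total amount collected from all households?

26

Total value 115 ≥ cost 96, so it is built.
Household 1: others sum to 91; max(0, 96 - 91) = 5.
Household 2: others sum to 88; max(0, 96 - 88) = 8.
Household 3: others sum to 93; max(0, 96 - 93) = 3.
Household 4: others sum to 102; max(0, 96 - 102) = 0.
Household 5: others sum to 86; max(0, 96 - 86) = 10.
Total collected = 5 + 8 + 3 + 0 + 10 = 26.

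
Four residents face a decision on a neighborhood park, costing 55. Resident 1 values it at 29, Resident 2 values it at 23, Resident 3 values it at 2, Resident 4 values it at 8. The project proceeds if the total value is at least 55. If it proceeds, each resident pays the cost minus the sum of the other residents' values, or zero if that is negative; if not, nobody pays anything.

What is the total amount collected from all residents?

Total value 62 ≥ cost 55, so it is built.
Resident 1: others sum to 33; max(0, 55 - 33) = 22.
Resident 2: others sum to 39; max(0, 55 - 39) = 16.
Resident 3: others sum to 60; max(0, 55 - 60) = 0.
Resident 4: others sum to 54; max(0, 55 - 54) = 1.
Total collected = 22 + 16 + 0 + 1 = 39.

39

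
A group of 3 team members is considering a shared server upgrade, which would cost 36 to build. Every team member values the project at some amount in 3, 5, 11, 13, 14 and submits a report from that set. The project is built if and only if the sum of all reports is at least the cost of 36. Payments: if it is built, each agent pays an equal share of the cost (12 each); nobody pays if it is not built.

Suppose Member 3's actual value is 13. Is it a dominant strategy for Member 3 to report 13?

No

Consider the case where Member 1 reports 11 and Member 2 reports 11.
Truthful report 13: project not built, utility 0.
Report 14 instead: project built, pays 12, utility 13 - 12 = 1.
Since 1 > 0, reporting 14 is strictly better here, so truthful reporting is not dominant.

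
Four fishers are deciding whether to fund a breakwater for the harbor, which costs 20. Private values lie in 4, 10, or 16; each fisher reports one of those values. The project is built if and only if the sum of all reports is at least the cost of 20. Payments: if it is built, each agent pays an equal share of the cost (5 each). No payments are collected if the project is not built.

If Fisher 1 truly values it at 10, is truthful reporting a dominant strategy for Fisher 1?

Yes

Check each profile of the others' reports and compare truth against every alternative report.
Others report (4, 4, 4): truth gives 5, best alternative gives 5.
Others report (4, 4, 10): truth gives 5, best alternative gives 5.
Others report (4, 4, 16): truth gives 5, best alternative gives 5.
Others report (4, 10, 4): truth gives 5, best alternative gives 5.
Others report (4, 10, 10): truth gives 5, best alternative gives 5.
Others report (4, 10, 16): truth gives 5, best alternative gives 5.
(Remaining 21 profiles checked similarly; truth is weakly best in each.)
In every case the truthful report is at least as good as any alternative, so it is a dominant strategy.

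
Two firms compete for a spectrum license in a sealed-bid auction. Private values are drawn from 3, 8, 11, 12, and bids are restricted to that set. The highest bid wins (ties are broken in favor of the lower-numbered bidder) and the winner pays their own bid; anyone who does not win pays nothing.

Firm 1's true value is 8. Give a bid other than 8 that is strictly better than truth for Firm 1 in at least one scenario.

Suppose Firm 2 bids 3.
Bid 8: wins, pays 8, utility 8 - 8 = 0.
Bid 3: wins, pays 3, utility 8 - 3 = 5.
So bidding 3 beats truth here (5 > 0).

3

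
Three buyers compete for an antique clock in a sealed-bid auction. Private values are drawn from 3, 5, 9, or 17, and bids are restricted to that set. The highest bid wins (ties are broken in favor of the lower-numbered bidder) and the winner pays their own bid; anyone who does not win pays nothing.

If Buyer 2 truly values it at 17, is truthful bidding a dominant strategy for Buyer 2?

No

Consider the case where Buyer 1 bids 3 and Buyer 3 bids 3.
Truthful bid 17: wins, pays 17, utility 17 - 17 = 0.
Bid 5 instead: wins, pays 5, utility 17 - 5 = 12.
Since 12 > 0, bidding 5 is strictly better here, so truthful bidding is not dominant.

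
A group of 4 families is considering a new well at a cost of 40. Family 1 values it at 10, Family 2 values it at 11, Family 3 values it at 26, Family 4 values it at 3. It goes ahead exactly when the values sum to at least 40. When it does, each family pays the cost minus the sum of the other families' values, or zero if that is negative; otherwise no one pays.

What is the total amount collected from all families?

Total value 50 ≥ cost 40, so it is built.
Family 1: others sum to 40; max(0, 40 - 40) = 0.
Family 2: others sum to 39; max(0, 40 - 39) = 1.
Family 3: others sum to 24; max(0, 40 - 24) = 16.
Family 4: others sum to 47; max(0, 40 - 47) = 0.
Total collected = 0 + 1 + 16 + 0 = 17.

17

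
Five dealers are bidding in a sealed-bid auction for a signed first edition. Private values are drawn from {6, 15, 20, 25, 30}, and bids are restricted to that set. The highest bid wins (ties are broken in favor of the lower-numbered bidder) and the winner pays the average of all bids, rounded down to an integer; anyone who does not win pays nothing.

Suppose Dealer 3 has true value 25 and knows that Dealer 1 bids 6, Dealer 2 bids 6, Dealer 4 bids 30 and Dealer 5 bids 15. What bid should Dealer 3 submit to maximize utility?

Bid 6: loses, pays 0, utility 0.
Bid 15: loses, pays 0, utility 0.
Bid 20: loses, pays 0, utility 0.
Bid 25: loses, pays 0, utility 0.
Bid 30: wins, pays 17, utility 25 - 17 = 8.
The best choice is 30 with utility 8.

30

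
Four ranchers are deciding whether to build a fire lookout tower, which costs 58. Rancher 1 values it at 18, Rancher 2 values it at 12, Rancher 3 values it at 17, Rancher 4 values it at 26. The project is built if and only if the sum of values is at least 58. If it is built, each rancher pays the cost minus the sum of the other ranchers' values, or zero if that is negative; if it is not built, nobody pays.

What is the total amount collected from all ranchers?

Total value 73 ≥ cost 58, so it is built.
Rancher 1: others sum to 55; max(0, 58 - 55) = 3.
Rancher 2: others sum to 61; max(0, 58 - 61) = 0.
Rancher 3: others sum to 56; max(0, 58 - 56) = 2.
Rancher 4: others sum to 47; max(0, 58 - 47) = 11.
Total collected = 3 + 0 + 2 + 11 = 16.

16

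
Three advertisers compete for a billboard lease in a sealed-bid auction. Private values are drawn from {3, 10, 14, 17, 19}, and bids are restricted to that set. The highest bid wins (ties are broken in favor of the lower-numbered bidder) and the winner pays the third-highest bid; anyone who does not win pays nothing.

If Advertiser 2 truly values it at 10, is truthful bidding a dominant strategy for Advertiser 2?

No

Consider the case where Advertiser 1 bids 3 and Advertiser 3 bids 14.
Truthful bid 10: loses, pays 0, utility 0.
Bid 14 instead: wins, pays 3, utility 10 - 3 = 7.
Since 7 > 0, bidding 14 is strictly better here, so truthful bidding is not dominant.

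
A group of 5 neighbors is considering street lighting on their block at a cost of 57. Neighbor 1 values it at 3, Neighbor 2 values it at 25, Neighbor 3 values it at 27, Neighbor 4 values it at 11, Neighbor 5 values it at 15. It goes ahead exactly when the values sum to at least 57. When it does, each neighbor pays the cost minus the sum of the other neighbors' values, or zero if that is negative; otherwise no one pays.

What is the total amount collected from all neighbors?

4

Total value 81 ≥ cost 57, so it is built.
Neighbor 1: others sum to 78; max(0, 57 - 78) = 0.
Neighbor 2: others sum to 56; max(0, 57 - 56) = 1.
Neighbor 3: others sum to 54; max(0, 57 - 54) = 3.
Neighbor 4: others sum to 70; max(0, 57 - 70) = 0.
Neighbor 5: others sum to 66; max(0, 57 - 66) = 0.
Total collected = 0 + 1 + 3 + 0 + 0 = 4.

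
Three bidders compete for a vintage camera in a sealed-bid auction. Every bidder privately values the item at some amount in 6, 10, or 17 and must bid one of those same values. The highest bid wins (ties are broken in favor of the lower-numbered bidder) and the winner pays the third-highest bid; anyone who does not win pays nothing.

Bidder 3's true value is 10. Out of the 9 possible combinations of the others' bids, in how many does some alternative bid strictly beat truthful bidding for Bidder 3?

2

Others bid (6, 10): truth gives 0; bid 17 gives 4 > 0. Violating.
Others bid (10, 6): truth gives 0; bid 17 gives 4 > 0. Violating.
Others bid (6, 6): truth gives 4; no alternative beats it.
Others bid (6, 17): truth gives 0; no alternative beats it.
(Checking all 9 profiles: 2 have a profitable deviation, 7 do not.)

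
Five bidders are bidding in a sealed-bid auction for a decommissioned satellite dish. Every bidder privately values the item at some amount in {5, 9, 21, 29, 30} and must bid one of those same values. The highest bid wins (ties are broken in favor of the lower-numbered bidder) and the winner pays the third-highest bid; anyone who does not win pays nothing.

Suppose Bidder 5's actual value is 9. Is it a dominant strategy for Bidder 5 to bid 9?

No

Consider the case where Bidder 1 bids 5, Bidder 2 bids 5, Bidder 3 bids 5 and Bidder 4 bids 9.
Truthful bid 9: loses, pays 0, utility 0.
Bid 21 instead: wins, pays 5, utility 9 - 5 = 4.
Since 4 > 0, bidding 21 is strictly better here, so truthful bidding is not dominant.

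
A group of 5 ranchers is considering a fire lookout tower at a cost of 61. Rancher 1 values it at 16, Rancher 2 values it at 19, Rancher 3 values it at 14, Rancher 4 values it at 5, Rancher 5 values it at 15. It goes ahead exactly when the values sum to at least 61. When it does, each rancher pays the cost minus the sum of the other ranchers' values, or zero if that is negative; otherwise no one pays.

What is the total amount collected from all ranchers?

Total value 69 ≥ cost 61, so it is built.
Rancher 1: others sum to 53; max(0, 61 - 53) = 8.
Rancher 2: others sum to 50; max(0, 61 - 50) = 11.
Rancher 3: others sum to 55; max(0, 61 - 55) = 6.
Rancher 4: others sum to 64; max(0, 61 - 64) = 0.
Rancher 5: others sum to 54; max(0, 61 - 54) = 7.
Total collected = 8 + 11 + 6 + 0 + 7 = 32.

32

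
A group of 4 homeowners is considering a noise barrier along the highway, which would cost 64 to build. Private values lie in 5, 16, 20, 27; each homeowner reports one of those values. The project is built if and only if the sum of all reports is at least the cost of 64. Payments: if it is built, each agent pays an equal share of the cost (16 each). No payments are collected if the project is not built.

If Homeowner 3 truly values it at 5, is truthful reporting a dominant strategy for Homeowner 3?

Yes

Check each profile of the others' reports and compare truth against every alternative report.
Others report (5, 16, 27): truth gives 0, best alternative gives -11.
Others report (5, 20, 27): truth gives 0, best alternative gives -11.
Others report (5, 27, 16): truth gives 0, best alternative gives -11.
Others report (5, 27, 20): truth gives 0, best alternative gives -11.
Others report (16, 5, 27): truth gives 0, best alternative gives -11.
Others report (16, 16, 16): truth gives 0, best alternative gives -11.
(Remaining 58 profiles checked similarly; truth is weakly best in each.)
In every case the truthful report is at least as good as any alternative, so it is a dominant strategy.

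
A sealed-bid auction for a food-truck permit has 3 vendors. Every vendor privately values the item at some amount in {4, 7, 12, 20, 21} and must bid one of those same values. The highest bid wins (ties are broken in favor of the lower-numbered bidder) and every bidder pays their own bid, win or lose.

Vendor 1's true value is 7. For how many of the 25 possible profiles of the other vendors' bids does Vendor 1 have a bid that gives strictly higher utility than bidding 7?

Others bid (4, 4): truth gives 0; bid 4 gives 3 > 0. Violating.
Others bid (4, 12): truth gives -7; bid 4 gives -4 > -7. Violating.
Others bid (4, 20): truth gives -7; bid 4 gives -4 > -7. Violating.
Others bid (4, 21): truth gives -7; bid 4 gives -4 > -7. Violating.
Others bid (4, 7): truth gives 0; no alternative beats it.
Others bid (7, 4): truth gives 0; no alternative beats it.
(Checking all 25 profiles: 22 have a profitable deviation, 3 do not.)

22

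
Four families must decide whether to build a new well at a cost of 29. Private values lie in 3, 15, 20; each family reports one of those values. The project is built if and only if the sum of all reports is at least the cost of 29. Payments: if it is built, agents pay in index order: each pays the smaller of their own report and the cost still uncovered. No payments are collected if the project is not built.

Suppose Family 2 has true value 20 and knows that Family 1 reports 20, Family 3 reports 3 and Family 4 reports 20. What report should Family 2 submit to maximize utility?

Report 3: project built, pays 3, utility 20 - 3 = 17.
Report 15: project built, pays 9, utility 20 - 9 = 11.
Report 20: project built, pays 9, utility 20 - 9 = 11.
The best choice is 3 with utility 17.

3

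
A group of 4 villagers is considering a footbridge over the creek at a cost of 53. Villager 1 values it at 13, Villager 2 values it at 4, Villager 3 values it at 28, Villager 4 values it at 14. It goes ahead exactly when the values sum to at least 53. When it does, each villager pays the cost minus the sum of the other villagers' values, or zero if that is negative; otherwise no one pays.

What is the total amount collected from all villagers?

37

Total value 59 ≥ cost 53, so it is built.
Villager 1: others sum to 46; max(0, 53 - 46) = 7.
Villager 2: others sum to 55; max(0, 53 - 55) = 0.
Villager 3: others sum to 31; max(0, 53 - 31) = 22.
Villager 4: others sum to 45; max(0, 53 - 45) = 8.
Total collected = 7 + 0 + 22 + 8 = 37.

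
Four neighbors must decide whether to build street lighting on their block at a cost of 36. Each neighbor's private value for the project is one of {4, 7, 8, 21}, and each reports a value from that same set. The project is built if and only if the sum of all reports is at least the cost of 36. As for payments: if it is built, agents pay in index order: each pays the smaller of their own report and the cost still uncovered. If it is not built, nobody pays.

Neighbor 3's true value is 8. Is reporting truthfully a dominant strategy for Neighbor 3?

Consider the case where Neighbor 1 reports 4, Neighbor 2 reports 4 and Neighbor 4 reports 21.
Truthful report 8: project built, pays 8, utility 8 - 8 = 0.
Report 7 instead: project built, pays 7, utility 8 - 7 = 1.
Since 1 > 0, reporting 7 is strictly better here, so truthful reporting is not dominant.

No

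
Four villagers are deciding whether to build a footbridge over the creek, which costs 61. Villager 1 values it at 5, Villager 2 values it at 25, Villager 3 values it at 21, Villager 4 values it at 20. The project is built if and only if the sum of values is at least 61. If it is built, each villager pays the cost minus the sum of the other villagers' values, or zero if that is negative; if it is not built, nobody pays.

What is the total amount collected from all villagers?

Total value 71 ≥ cost 61, so it is built.
Villager 1: others sum to 66; max(0, 61 - 66) = 0.
Villager 2: others sum to 46; max(0, 61 - 46) = 15.
Villager 3: others sum to 50; max(0, 61 - 50) = 11.
Villager 4: others sum to 51; max(0, 61 - 51) = 10.
Total collected = 0 + 15 + 11 + 10 = 36.

36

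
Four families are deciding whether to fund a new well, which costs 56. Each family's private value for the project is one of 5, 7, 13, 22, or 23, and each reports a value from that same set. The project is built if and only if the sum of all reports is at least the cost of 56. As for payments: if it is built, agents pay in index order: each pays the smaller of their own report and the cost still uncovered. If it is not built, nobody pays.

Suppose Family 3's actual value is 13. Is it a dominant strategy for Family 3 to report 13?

Consider the case where Family 1 reports 5, Family 2 reports 22 and Family 4 reports 22.
Truthful report 13: project built, pays 13, utility 13 - 13 = 0.
Report 7 instead: project built, pays 7, utility 13 - 7 = 6.
Since 6 > 0, reporting 7 is strictly better here, so truthful reporting is not dominant.

No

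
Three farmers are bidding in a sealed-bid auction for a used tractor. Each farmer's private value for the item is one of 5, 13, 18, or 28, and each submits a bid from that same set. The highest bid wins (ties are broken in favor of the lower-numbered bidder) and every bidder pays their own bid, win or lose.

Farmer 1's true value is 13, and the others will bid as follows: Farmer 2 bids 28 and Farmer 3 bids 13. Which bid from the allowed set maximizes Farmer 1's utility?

Bid 5: loses but pays 5, utility -5.
Bid 13: loses but pays 13, utility -13.
Bid 18: loses but pays 18, utility -18.
Bid 28: wins, pays 28, utility 13 - 28 = -15.
The best choice is 5 with utility -5.

5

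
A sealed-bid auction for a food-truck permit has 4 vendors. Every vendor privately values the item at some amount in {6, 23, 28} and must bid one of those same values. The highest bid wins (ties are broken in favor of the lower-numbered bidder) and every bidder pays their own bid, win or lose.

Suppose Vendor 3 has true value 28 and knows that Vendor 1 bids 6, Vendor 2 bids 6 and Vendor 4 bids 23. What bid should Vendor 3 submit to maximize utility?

Bid 6: loses but pays 6, utility -6.
Bid 23: wins, pays 23, utility 28 - 23 = 5.
Bid 28: wins, pays 28, utility 28 - 28 = 0.
The best choice is 23 with utility 5.

23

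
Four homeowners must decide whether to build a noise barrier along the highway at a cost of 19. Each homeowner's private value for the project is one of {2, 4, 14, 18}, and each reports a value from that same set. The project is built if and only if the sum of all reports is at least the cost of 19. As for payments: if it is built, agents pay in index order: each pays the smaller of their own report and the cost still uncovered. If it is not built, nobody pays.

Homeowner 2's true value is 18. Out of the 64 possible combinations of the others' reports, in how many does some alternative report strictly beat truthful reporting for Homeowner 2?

48

Others report (2, 2, 2): truth gives 1; report 14 gives 4 > 1. Violating.
Others report (2, 2, 4): truth gives 1; report 14 gives 4 > 1. Violating.
Others report (2, 2, 14): truth gives 1; report 2 gives 16 > 1. Violating.
Others report (2, 2, 18): truth gives 1; report 2 gives 16 > 1. Violating.
Others report (18, 2, 2): truth gives 17; no alternative beats it.
Others report (18, 2, 4): truth gives 17; no alternative beats it.
(Checking all 64 profiles: 48 have a profitable deviation, 16 do not.)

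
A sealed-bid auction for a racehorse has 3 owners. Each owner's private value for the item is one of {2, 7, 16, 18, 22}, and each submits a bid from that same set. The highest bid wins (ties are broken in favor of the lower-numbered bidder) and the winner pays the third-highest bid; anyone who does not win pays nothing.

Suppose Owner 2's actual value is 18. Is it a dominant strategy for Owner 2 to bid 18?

No

Consider the case where Owner 1 bids 2 and Owner 3 bids 22.
Truthful bid 18: loses, pays 0, utility 0.
Bid 22 instead: wins, pays 2, utility 18 - 2 = 16.
Since 16 > 0, bidding 22 is strictly better here, so truthful bidding is not dominant.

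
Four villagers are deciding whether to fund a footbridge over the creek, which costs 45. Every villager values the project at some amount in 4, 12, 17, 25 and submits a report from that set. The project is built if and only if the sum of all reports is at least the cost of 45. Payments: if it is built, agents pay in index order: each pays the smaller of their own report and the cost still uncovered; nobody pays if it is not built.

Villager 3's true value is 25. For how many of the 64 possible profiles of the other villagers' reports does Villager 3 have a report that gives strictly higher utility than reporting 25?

44

Others report (4, 4, 25): truth gives 0; report 12 gives 13 > 0. Violating.
Others report (4, 12, 12): truth gives 0; report 17 gives 8 > 0. Violating.
Others report (4, 12, 17): truth gives 0; report 12 gives 13 > 0. Violating.
Others report (4, 12, 25): truth gives 0; report 4 gives 21 > 0. Violating.
Others report (4, 4, 4): truth gives 0; no alternative beats it.
Others report (4, 4, 12): truth gives 0; no alternative beats it.
(Checking all 64 profiles: 44 have a profitable deviation, 20 do not.)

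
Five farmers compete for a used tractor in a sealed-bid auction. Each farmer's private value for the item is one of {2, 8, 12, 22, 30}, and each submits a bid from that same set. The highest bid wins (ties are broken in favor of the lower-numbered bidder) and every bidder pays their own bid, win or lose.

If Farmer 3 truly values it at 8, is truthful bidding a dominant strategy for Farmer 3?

No

Consider the case where Farmer 1 bids 2, Farmer 2 bids 2, Farmer 4 bids 2 and Farmer 5 bids 12.
Truthful bid 8: loses but pays 8, utility -8.
Bid 2 instead: loses but pays 2, utility -2.
Since -2 > -8, bidding 2 is strictly better here, so truthful bidding is not dominant.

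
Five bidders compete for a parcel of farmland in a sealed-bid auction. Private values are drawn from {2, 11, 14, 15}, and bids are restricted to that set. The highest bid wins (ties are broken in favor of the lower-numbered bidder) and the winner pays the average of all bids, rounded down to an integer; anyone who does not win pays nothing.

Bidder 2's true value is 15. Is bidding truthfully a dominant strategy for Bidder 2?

No

Consider the case where Bidder 1 bids 2, Bidder 3 bids 2, Bidder 4 bids 2 and Bidder 5 bids 2.
Truthful bid 15: wins, pays 4, utility 15 - 4 = 11.
Bid 11 instead: wins, pays 3, utility 15 - 3 = 12.
Since 12 > 11, bidding 11 is strictly better here, so truthful bidding is not dominant.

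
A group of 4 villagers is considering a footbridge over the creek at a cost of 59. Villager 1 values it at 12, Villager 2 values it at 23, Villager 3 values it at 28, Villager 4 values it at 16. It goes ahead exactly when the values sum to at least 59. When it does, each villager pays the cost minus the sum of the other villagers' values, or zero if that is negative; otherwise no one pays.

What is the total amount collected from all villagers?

11

Total value 79 ≥ cost 59, so it is built.
Villager 1: others sum to 67; max(0, 59 - 67) = 0.
Villager 2: others sum to 56; max(0, 59 - 56) = 3.
Villager 3: others sum to 51; max(0, 59 - 51) = 8.
Villager 4: others sum to 63; max(0, 59 - 63) = 0.
Total collected = 0 + 3 + 8 + 0 = 11.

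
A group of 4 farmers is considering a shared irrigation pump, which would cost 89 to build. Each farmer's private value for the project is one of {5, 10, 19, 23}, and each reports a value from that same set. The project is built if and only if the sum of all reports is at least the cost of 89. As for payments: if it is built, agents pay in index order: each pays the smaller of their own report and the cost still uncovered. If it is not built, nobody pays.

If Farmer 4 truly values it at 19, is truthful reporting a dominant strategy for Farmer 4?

Check each profile of the others' reports and compare truth against every alternative report.
Others report (5, 5, 5): truth gives 0, best alternative gives 0.
Others report (5, 5, 10): truth gives 0, best alternative gives 0.
Others report (5, 5, 19): truth gives 0, best alternative gives 0.
Others report (5, 5, 23): truth gives 0, best alternative gives 0.
Others report (5, 10, 5): truth gives 0, best alternative gives 0.
Others report (5, 10, 10): truth gives 0, best alternative gives 0.
(Remaining 58 profiles checked similarly; truth is weakly best in each.)
In every case the truthful report is at least as good as any alternative, so it is a dominant strategy.

Yes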